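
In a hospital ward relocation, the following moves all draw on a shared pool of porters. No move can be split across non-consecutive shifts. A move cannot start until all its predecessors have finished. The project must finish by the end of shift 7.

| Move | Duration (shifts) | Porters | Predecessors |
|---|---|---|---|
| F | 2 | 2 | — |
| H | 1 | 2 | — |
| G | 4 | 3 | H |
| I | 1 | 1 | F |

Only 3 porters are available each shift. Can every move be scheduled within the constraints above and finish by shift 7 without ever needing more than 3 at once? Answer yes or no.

yes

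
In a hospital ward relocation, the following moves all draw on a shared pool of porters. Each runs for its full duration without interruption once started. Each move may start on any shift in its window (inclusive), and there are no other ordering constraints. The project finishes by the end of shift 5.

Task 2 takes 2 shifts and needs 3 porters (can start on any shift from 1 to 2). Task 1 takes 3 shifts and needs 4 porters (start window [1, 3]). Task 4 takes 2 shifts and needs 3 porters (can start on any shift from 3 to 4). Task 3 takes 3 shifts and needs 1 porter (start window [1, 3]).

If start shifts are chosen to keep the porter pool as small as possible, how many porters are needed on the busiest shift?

Early-start (Task 2@1, Task 1@1, Task 4@3, Task 3@1) gives peak 8: s1:8  s2:8  s3:8  s4:3  s5:0.
Shift Task 4→4, Task 3→3.
Schedule Task 2@1, Task 1@1, Task 4@4, Task 3@3: s1:7  s2:7  s3:5  s4:4  s5:4 — peak 7.

7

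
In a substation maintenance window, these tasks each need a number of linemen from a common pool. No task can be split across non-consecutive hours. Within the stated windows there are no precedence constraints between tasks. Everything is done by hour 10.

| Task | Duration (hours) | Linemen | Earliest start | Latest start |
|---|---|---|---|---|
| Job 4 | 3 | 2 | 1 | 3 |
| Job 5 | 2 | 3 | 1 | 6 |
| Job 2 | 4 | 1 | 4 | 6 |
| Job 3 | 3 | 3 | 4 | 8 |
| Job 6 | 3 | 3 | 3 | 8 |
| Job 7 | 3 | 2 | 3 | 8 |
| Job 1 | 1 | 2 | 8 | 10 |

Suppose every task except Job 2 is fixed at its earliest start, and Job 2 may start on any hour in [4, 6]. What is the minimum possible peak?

8

Job 2@4: h1:5  h2:5  h3:7  h4:9  h5:9  h6:4  h7:1  h8:2  h9:0  h10:0 → peak 9
Job 2@5: h1:5  h2:5  h3:7  h4:8  h5:9  h6:4  h7:1  h8:3  h9:0  h10:0 → peak 9
Job 2@6: h1:5  h2:5  h3:7  h4:8  h5:8  h6:4  h7:1  h8:3  h9:1  h10:0 → peak 8
Best is Job 2@6, peak 8.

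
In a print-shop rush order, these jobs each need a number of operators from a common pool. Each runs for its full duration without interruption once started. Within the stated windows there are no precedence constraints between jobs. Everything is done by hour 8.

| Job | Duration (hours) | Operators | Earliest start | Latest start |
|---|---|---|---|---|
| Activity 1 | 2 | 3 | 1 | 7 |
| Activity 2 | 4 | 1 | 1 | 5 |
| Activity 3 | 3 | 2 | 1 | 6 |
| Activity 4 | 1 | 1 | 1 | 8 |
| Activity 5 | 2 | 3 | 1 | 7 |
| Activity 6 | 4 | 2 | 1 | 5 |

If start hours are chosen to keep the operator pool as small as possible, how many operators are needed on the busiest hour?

Early-start (Activity 1@1, Activity 2@1, Activity 3@1, Activity 4@1, Activity 5@1, Activity 6@1) gives peak 12: h1:12  h2:11  h3:5  h4:3  h5:0  h6:0  h7:0  h8:0.
Shift Activity 3→5, Activity 4→8, Activity 5→3, Activity 6→5.
Schedule Activity 1@1, Activity 2@1, Activity 3@5, Activity 4@8, Activity 5@3, Activity 6@5: h1:4  h2:4  h3:4  h4:4  h5:4  h6:4  h7:4  h8:3 — peak 4.
Total operator-hours = 31 over 8 hours ⇒ peak ≥ ⌈31/8⌉ = 4, so 4 is optimal.

4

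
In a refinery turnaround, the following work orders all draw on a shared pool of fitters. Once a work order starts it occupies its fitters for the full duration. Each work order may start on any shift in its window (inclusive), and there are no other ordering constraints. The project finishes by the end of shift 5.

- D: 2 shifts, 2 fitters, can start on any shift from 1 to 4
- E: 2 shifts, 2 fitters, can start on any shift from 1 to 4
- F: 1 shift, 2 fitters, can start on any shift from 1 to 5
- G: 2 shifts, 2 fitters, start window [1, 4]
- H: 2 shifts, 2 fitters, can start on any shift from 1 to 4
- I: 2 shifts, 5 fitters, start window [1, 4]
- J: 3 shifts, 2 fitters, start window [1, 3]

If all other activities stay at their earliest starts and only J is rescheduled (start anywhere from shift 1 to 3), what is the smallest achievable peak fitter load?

J@1: s1:17  s2:15  s3:2  s4:0  s5:0 → peak 17
J@2: s1:15  s2:15  s3:2  s4:2  s5:0 → peak 15
J@3: s1:15  s2:13  s3:2  s4:2  s5:2 → peak 15
Best is J@2, peak 15.

15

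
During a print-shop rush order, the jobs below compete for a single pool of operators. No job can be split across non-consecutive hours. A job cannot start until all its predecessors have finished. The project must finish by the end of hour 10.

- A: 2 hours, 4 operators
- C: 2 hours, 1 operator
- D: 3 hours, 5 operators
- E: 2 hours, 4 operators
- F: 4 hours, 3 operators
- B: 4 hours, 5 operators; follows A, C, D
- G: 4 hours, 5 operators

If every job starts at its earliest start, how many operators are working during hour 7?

5

At early start, hour 7 has: B.
Demand: 5 = 5.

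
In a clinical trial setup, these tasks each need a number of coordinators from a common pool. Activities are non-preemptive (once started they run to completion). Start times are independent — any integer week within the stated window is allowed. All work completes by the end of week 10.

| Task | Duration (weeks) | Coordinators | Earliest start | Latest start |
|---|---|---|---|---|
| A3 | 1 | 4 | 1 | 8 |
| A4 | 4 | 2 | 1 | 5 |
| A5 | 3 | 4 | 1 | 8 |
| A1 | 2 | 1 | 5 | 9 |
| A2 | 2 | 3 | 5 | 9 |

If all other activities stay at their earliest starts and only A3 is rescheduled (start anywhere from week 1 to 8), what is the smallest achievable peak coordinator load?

6

A3@1: w1:10  w2:6  w3:6  w4:2  w5:4  w6:4  w7:0  w8:0  w9:0  w10:0 → peak 10
A3@2: w1:6  w2:10  w3:6  w4:2  w5:4  w6:4  w7:0  w8:0  w9:0  w10:0 → peak 10
A3@3: w1:6  w2:6  w3:10  w4:2  w5:4  w6:4  w7:0  w8:0  w9:0  w10:0 → peak 10
A3@4: w1:6  w2:6  w3:6  w4:6  w5:4  w6:4  w7:0  w8:0  w9:0  w10:0 → peak 6
A3@5: w1:6  w2:6  w3:6  w4:2  w5:8  w6:4  w7:0  w8:0  w9:0  w10:0 → peak 8
A3@6: w1:6  w2:6  w3:6  w4:2  w5:4  w6:8  w7:0  w8:0  w9:0  w10:0 → peak 8
A3@7: w1:6  w2:6  w3:6  w4:2  w5:4  w6:4  w7:4  w8:0  w9:0  w10:0 → peak 6
A3@8: w1:6  w2:6  w3:6  w4:2  w5:4  w6:4  w7:0  w8:4  w9:0  w10:0 → peak 6
Best is A3@4, peak 6.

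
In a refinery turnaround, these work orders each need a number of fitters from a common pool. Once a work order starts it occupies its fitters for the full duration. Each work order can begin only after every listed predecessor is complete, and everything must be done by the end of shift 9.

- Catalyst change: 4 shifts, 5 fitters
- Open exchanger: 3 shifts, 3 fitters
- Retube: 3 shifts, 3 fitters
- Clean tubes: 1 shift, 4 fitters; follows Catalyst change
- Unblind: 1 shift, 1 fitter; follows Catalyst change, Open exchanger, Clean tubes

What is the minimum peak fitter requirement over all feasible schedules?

Early-start (Catalyst change@1, Open exchanger@1, Retube@1, Clean tubes@5, Unblind@6) gives peak 11: s1:11  s2:11  s3:11  s4:5  s5:4  s6:1  s7:0  s8:0  s9:0.
Shift Open exchanger→5, Retube→5, Clean tubes→8, Unblind→9.
Schedule Catalyst change@1, Open exchanger@5, Retube@5, Clean tubes@8, Unblind@9: s1:5  s2:5  s3:5  s4:5  s5:6  s6:6  s7:6  s8:4  s9:1 — peak 6.

6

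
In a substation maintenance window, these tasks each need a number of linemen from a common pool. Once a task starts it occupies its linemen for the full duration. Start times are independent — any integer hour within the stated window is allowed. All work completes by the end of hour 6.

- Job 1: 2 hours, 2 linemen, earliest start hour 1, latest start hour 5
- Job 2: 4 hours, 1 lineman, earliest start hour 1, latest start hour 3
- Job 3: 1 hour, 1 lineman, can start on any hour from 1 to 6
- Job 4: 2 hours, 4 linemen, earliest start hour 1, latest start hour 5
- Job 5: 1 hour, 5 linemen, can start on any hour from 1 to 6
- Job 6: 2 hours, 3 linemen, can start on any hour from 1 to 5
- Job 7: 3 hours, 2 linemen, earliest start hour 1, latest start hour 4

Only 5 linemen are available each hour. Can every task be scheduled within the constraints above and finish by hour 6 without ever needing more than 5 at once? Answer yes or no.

Total lineman-hours = 34; over 6 hours the average is 34/6 > 5, so some hour must exceed 5.

no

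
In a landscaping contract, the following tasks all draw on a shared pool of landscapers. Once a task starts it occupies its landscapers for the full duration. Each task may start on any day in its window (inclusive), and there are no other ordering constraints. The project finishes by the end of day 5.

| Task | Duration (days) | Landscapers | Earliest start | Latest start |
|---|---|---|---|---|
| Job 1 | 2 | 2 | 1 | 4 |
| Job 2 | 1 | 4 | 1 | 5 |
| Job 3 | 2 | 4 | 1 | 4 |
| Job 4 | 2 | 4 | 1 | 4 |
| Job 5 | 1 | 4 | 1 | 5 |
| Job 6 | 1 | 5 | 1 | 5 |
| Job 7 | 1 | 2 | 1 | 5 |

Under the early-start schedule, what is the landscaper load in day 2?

At early start, day 2 has: Job 1, Job 3, Job 4.
Demand: 2 + 4 + 4 = 10.

10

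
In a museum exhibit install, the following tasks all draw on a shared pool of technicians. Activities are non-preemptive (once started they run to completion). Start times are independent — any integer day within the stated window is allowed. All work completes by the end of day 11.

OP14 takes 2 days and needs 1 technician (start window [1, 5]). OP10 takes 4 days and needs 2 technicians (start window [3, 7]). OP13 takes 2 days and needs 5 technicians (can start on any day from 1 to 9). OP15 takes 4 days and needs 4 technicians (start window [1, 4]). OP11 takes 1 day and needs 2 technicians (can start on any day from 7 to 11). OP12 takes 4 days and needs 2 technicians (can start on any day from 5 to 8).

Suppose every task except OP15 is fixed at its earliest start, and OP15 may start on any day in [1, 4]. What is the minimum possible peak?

8

OP15@1: d1:10  d2:10  d3:6  d4:6  d5:4  d6:4  d7:4  d8:2  d9:0  d10:0  d11:0 → peak 10
OP15@2: d1:6  d2:10  d3:6  d4:6  d5:8  d6:4  d7:4  d8:2  d9:0  d10:0  d11:0 → peak 10
OP15@3: d1:6  d2:6  d3:6  d4:6  d5:8  d6:8  d7:4  d8:2  d9:0  d10:0  d11:0 → peak 8
OP15@4: d1:6  d2:6  d3:2  d4:6  d5:8  d6:8  d7:8  d8:2  d9:0  d10:0  d11:0 → peak 8
Best is OP15@3, peak 8.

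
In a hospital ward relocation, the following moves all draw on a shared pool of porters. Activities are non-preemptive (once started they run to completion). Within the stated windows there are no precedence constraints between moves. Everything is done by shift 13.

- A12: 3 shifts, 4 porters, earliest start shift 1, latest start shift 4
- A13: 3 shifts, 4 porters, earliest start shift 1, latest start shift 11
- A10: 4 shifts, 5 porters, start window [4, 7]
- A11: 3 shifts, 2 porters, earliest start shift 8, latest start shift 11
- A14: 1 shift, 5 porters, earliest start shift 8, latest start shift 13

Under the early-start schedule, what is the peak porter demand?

Early-start schedule: A12@1, A13@1, A10@4, A11@8, A14@8.
Load per shift: shift 1: 8, shift 2: 8, shift 3: 8, shift 4: 5, shift 5: 5, shift 6: 5, shift 7: 5, shift 8: 7, shift 9: 2, shift 10: 2, shift 11: 0, shift 12: 0, shift 13: 0.
Peak is 8.

8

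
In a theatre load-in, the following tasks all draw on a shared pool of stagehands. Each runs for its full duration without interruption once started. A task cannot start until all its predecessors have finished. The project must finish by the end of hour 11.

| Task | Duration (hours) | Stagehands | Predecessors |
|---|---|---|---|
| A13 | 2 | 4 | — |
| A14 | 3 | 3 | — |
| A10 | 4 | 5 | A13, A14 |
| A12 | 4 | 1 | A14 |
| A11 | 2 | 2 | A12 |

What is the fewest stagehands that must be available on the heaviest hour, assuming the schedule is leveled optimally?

6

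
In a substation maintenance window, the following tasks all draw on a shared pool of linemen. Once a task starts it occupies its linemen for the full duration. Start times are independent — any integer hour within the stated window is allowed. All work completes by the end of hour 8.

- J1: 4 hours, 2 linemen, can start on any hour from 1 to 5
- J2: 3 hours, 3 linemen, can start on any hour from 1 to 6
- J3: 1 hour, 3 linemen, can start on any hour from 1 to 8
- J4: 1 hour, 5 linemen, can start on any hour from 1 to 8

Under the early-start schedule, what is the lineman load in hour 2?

5

At early start, hour 2 has: J1, J2.
Demand: 2 + 3 = 5.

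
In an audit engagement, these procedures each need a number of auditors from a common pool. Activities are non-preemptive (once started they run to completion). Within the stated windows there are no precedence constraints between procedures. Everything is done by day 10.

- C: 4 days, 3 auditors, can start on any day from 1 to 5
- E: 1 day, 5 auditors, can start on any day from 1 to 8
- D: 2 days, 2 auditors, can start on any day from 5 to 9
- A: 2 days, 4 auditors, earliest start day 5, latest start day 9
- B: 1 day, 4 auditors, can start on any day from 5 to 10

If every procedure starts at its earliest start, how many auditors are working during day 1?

8

At early start, day 1 has: C, E.
Demand: 3 + 5 = 8.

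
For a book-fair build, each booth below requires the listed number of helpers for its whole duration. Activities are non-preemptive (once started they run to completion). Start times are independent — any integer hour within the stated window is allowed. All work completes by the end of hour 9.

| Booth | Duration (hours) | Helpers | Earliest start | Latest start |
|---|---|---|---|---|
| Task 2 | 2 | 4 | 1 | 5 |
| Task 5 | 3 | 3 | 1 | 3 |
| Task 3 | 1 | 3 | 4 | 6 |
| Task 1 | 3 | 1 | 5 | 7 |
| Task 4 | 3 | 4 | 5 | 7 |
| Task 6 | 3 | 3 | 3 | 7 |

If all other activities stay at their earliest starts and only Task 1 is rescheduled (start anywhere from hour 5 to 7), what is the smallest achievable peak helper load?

Task 1@5: h1:7  h2:7  h3:6  h4:6  h5:8  h6:5  h7:5  h8:0  h9:0 → peak 8
Task 1@6: h1:7  h2:7  h3:6  h4:6  h5:7  h6:5  h7:5  h8:1  h9:0 → peak 7
Task 1@7: h1:7  h2:7  h3:6  h4:6  h5:7  h6:4  h7:5  h8:1  h9:1 → peak 7
Best is Task 1@6, peak 7.

7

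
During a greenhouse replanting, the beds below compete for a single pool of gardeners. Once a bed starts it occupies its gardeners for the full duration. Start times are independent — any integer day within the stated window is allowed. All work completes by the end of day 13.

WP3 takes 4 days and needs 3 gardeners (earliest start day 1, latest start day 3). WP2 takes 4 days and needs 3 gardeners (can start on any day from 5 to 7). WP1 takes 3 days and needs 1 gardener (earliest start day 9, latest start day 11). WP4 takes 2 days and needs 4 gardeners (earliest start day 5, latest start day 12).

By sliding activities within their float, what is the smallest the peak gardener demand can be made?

Early-start (WP3@1, WP2@5, WP1@9, WP4@5) gives peak 7: d1:3  d2:3  d3:3  d4:3  d5:7  d6:7  d7:3  d8:3  d9:1  d10:1  d11:1  d12:0  d13:0.
Shift WP4→12.
Schedule WP3@1, WP2@5, WP1@9, WP4@12: d1:3  d2:3  d3:3  d4:3  d5:3  d6:3  d7:3  d8:3  d9:1  d10:1  d11:1  d12:4  d13:4 — peak 4.

4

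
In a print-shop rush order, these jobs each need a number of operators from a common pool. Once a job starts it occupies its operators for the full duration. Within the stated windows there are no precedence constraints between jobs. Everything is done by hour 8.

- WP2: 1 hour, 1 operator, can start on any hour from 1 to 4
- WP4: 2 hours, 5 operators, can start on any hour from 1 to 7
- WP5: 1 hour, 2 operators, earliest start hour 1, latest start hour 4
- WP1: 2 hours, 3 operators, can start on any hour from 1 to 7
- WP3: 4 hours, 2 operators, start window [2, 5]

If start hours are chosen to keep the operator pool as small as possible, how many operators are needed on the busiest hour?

5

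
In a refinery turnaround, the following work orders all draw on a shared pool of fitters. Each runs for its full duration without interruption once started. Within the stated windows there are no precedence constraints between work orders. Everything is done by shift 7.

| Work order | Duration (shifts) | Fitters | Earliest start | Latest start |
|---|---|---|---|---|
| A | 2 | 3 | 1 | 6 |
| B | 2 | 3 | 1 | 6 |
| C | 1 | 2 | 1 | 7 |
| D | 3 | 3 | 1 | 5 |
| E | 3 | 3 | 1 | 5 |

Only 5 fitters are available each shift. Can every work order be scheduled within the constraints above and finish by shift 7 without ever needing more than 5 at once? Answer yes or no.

no

The minimum achievable peak is 6; 5 < 6, so no feasible schedule stays within the cap.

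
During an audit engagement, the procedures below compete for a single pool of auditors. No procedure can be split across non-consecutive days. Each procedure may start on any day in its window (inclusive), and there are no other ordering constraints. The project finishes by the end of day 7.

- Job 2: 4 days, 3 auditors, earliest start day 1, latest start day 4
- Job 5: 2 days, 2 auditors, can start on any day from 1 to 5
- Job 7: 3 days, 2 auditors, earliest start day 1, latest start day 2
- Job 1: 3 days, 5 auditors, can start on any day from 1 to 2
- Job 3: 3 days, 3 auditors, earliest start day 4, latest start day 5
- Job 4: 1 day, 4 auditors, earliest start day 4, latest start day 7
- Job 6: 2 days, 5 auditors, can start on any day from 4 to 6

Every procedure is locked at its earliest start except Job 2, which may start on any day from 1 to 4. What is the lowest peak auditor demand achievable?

15

Job 2@1: d1:12  d2:12  d3:10  d4:15  d5:8  d6:3  d7:0 → peak 15
Job 2@2: d1:9  d2:12  d3:10  d4:15  d5:11  d6:3  d7:0 → peak 15
Job 2@3: d1:9  d2:9  d3:10  d4:15  d5:11  d6:6  d7:0 → peak 15
Job 2@4: d1:9  d2:9  d3:7  d4:15  d5:11  d6:6  d7:3 → peak 15
Best is Job 2@1, peak 15.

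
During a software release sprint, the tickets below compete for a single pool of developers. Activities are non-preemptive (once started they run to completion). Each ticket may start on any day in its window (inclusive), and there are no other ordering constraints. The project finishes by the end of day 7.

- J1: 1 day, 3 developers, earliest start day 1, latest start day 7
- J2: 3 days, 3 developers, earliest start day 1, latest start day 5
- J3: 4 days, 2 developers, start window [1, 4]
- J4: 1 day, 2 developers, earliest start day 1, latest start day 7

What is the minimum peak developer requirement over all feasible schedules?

Early-start (J1@1, J2@1, J3@1, J4@1) gives peak 10: d1:10  d2:5  d3:5  d4:2  d5:0  d6:0  d7:0.
Shift J2→2, J4→5.
Schedule J1@1, J2@2, J3@1, J4@5: d1:5  d2:5  d3:5  d4:5  d5:2  d6:0  d7:0 — peak 5.

5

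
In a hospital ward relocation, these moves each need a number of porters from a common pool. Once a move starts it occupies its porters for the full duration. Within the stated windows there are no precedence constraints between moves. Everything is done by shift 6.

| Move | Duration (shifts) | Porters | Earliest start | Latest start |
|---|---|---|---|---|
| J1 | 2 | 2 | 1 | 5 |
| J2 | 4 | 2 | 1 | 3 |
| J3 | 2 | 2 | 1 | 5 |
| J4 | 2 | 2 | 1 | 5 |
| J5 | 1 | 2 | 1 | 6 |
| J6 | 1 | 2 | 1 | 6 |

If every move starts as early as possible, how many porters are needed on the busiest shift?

12

Early-start schedule: J1@1, J2@1, J3@1, J4@1, J5@1, J6@1.
Load per shift: shift 1: 12, shift 2: 8, shift 3: 2, shift 4: 2, shift 5: 0, shift 6: 0.
Peak is 12.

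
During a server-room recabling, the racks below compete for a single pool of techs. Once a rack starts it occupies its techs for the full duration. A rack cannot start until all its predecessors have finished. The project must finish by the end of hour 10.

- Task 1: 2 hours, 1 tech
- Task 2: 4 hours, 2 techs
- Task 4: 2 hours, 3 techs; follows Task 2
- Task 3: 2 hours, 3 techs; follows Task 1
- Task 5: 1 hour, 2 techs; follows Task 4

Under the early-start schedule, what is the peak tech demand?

5

Early-start schedule: Task 1@1, Task 2@1, Task 4@5, Task 3@3, Task 5@7.
Load per hour: hour 1: 3, hour 2: 3, hour 3: 5, hour 4: 5, hour 5: 3, hour 6: 3, hour 7: 2, hour 8: 0, hour 9: 0, hour 10: 0.
Peak is 5.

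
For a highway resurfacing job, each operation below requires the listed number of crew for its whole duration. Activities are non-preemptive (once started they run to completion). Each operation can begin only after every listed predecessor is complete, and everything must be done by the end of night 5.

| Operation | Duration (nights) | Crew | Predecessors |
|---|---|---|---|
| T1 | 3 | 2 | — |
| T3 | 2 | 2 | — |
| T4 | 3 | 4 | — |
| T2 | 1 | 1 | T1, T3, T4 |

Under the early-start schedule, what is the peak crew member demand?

Early-start schedule: T1@1, T3@1, T4@1, T2@4.
Load per night: night 1: 8, night 2: 8, night 3: 6, night 4: 1, night 5: 0.
Peak is 8.

8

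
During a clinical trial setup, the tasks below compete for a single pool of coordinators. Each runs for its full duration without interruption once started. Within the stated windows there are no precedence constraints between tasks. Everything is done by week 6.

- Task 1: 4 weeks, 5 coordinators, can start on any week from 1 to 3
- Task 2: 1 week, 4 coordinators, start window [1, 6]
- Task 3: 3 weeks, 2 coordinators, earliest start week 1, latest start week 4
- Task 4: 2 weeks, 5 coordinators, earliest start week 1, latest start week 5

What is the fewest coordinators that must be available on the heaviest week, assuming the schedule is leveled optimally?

9

Early-start (Task 1@1, Task 2@1, Task 3@1, Task 4@1) gives peak 16: w1:16  w2:12  w3:7  w4:5  w5:0  w6:0.
Shift Task 3→2, Task 4→5.
Schedule Task 1@1, Task 2@1, Task 3@2, Task 4@5: w1:9  w2:7  w3:7  w4:7  w5:5  w6:5 — peak 9.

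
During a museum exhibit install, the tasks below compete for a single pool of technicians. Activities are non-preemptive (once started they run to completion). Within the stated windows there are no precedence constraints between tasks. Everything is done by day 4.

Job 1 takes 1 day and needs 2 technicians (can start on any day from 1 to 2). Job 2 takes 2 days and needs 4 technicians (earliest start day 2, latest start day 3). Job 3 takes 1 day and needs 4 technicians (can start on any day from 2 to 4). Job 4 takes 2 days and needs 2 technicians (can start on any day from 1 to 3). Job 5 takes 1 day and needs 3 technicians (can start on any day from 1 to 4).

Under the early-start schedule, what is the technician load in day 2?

10

At early start, day 2 has: Job 2, Job 3, Job 4.
Demand: 4 + 4 + 2 = 10.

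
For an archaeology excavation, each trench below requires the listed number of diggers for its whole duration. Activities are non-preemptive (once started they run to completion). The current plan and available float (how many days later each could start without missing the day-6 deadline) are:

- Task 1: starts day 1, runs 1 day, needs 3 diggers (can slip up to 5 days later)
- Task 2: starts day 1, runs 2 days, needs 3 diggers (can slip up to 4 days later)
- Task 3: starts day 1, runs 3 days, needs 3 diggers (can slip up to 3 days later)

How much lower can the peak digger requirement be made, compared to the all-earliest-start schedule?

Early-start peak: d1:9  d2:6  d3:3  d4:0  d5:0  d6:0 ⇒ 9.
Leveled (Task 1@1, Task 2@2, Task 3@4): d1:3  d2:3  d3:3  d4:3  d5:3  d6:3 ⇒ 3.
Reduction 9 − 3 = 6.

6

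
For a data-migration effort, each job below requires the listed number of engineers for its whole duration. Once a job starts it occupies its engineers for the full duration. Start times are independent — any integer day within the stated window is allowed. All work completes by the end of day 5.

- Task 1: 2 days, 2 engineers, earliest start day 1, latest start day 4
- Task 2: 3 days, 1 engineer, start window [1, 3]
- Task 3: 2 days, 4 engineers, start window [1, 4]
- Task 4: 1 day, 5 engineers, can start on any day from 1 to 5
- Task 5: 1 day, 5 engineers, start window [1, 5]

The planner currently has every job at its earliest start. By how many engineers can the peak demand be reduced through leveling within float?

Early-start peak: d1:17  d2:7  d3:1  d4:0  d5:0 ⇒ 17.
Leveled (Task 1@1, Task 2@3, Task 3@1, Task 4@3, Task 5@4): d1:6  d2:6  d3:6  d4:6  d5:1 ⇒ 6.
Reduction 17 − 6 = 11.

11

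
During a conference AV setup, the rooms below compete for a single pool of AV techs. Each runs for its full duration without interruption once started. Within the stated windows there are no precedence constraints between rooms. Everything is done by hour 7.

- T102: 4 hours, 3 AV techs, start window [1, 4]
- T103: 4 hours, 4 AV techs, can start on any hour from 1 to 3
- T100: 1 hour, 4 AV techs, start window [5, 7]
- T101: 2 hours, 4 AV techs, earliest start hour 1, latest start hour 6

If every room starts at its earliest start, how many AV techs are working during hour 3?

7

At early start, hour 3 has: T102, T103.
Demand: 3 + 4 = 7.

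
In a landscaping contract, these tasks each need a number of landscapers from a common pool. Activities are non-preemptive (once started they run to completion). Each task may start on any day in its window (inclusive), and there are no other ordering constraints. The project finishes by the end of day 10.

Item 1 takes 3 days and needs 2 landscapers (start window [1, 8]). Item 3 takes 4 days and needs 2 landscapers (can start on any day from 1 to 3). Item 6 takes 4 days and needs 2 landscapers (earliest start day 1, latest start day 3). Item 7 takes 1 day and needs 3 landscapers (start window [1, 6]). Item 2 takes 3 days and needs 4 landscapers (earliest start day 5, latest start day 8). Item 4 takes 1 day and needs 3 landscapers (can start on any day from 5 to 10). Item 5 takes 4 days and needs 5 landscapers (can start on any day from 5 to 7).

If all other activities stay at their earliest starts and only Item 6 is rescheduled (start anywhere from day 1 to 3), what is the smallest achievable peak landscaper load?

12

Item 6@1: d1:9  d2:6  d3:6  d4:4  d5:12  d6:9  d7:9  d8:5  d9:0  d10:0 → peak 12
Item 6@2: d1:7  d2:6  d3:6  d4:4  d5:14  d6:9  d7:9  d8:5  d9:0  d10:0 → peak 14
Item 6@3: d1:7  d2:4  d3:6  d4:4  d5:14  d6:11  d7:9  d8:5  d9:0  d10:0 → peak 14
Best is Item 6@1, peak 12.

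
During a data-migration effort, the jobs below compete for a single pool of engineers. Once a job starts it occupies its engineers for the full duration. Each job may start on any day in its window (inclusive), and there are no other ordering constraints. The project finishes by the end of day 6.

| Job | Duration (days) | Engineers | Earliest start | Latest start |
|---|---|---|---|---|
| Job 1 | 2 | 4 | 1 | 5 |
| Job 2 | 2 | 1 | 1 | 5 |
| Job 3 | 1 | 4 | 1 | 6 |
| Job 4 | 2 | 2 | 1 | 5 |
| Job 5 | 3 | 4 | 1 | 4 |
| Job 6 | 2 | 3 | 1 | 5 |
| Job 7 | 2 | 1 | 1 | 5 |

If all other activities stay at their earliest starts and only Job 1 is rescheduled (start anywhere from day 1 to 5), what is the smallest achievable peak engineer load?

Job 1@1: d1:19  d2:15  d3:4  d4:0  d5:0  d6:0 → peak 19
Job 1@2: d1:15  d2:15  d3:8  d4:0  d5:0  d6:0 → peak 15
Job 1@3: d1:15  d2:11  d3:8  d4:4  d5:0  d6:0 → peak 15
Job 1@4: d1:15  d2:11  d3:4  d4:4  d5:4  d6:0 → peak 15
Job 1@5: d1:15  d2:11  d3:4  d4:0  d5:4  d6:4 → peak 15
Best is Job 1@2, peak 15.

15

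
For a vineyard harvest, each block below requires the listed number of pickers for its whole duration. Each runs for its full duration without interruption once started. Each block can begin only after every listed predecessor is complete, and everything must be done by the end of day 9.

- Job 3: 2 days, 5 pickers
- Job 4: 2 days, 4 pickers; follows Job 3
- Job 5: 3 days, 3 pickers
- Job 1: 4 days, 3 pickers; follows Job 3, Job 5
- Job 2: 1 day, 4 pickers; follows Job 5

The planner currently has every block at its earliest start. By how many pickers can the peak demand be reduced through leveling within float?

Early-start peak: d1:8  d2:8  d3:7  d4:11  d5:3  d6:3  d7:3  d8:0  d9:0 ⇒ 11.
Leveled (Job 3@1, Job 4@3, Job 5@3, Job 1@6, Job 2@6): d1:5  d2:5  d3:7  d4:7  d5:3  d6:7  d7:3  d8:3  d9:3 ⇒ 7.
Reduction 11 − 7 = 4.

4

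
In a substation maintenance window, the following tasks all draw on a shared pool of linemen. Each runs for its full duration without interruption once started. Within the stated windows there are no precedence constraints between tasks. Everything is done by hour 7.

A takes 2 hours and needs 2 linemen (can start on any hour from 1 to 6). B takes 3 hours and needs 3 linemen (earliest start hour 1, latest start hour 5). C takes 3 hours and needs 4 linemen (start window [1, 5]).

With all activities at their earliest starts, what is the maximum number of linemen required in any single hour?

9

Early-start schedule: A@1, B@1, C@1.
Load per hour: hour 1: 9, hour 2: 9, hour 3: 7, hour 4: 0, hour 5: 0, hour 6: 0, hour 7: 0.
Peak is 9.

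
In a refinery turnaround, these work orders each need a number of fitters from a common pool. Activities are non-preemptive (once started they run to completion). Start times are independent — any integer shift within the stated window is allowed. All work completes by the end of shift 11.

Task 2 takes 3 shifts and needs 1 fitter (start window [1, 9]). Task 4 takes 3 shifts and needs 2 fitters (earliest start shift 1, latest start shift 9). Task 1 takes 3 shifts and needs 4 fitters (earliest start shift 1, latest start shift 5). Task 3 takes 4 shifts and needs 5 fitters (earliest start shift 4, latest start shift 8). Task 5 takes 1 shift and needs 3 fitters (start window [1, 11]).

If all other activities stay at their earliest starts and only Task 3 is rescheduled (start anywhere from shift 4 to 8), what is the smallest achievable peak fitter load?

Task 3@4: s1:10  s2:7  s3:7  s4:5  s5:5  s6:5  s7:5  s8:0  s9:0  s10:0  s11:0 → peak 10
Task 3@5: s1:10  s2:7  s3:7  s4:0  s5:5  s6:5  s7:5  s8:5  s9:0  s10:0  s11:0 → peak 10
Task 3@6: s1:10  s2:7  s3:7  s4:0  s5:0  s6:5  s7:5  s8:5  s9:5  s10:0  s11:0 → peak 10
Task 3@7: s1:10  s2:7  s3:7  s4:0  s5:0  s6:0  s7:5  s8:5  s9:5  s10:5  s11:0 → peak 10
Task 3@8: s1:10  s2:7  s3:7  s4:0  s5:0  s6:0  s7:0  s8:5  s9:5  s10:5  s11:5 → peak 10
Best is Task 3@4, peak 10.

10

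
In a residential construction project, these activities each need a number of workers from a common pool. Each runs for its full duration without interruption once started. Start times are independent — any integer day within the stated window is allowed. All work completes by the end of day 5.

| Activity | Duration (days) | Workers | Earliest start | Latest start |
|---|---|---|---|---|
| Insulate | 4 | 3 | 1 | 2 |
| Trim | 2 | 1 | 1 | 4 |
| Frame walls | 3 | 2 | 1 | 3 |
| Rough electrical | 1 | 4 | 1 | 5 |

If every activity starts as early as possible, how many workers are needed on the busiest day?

10

Early-start schedule: Insulate@1, Trim@1, Frame walls@1, Rough electrical@1.
Load per day: day 1: 10, day 2: 6, day 3: 5, day 4: 3, day 5: 0.
Peak is 10.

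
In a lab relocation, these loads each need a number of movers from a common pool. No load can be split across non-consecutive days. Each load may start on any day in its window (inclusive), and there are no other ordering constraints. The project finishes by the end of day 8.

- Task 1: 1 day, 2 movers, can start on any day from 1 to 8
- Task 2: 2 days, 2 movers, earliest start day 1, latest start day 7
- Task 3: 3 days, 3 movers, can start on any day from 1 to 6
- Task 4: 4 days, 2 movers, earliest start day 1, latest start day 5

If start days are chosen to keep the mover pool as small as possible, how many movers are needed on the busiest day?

Early-start (Task 1@1, Task 2@1, Task 3@1, Task 4@1) gives peak 9: d1:9  d2:7  d3:5  d4:2  d5:0  d6:0  d7:0  d8:0.
Shift Task 3→6, Task 4→2.
Schedule Task 1@1, Task 2@1, Task 3@6, Task 4@2: d1:4  d2:4  d3:2  d4:2  d5:2  d6:3  d7:3  d8:3 — peak 4.

4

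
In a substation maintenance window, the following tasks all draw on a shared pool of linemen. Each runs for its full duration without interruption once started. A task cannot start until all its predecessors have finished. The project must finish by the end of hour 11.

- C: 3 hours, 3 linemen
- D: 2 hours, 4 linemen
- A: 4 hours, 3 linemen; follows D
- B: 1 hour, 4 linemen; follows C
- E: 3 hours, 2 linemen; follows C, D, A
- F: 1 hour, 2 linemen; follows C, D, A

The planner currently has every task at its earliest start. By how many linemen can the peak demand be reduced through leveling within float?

1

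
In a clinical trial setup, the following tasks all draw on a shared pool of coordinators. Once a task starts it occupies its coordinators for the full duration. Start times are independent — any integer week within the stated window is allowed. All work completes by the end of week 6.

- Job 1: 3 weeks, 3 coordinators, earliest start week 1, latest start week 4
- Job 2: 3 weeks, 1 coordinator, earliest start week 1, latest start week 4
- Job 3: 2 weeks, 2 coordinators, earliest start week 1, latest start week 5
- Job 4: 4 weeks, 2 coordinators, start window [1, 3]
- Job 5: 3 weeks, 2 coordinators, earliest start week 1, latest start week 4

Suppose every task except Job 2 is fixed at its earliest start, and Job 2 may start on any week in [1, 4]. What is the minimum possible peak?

Job 2@1: w1:10  w2:10  w3:8  w4:2  w5:0  w6:0 → peak 10
Job 2@2: w1:9  w2:10  w3:8  w4:3  w5:0  w6:0 → peak 10
Job 2@3: w1:9  w2:9  w3:8  w4:3  w5:1  w6:0 → peak 9
Job 2@4: w1:9  w2:9  w3:7  w4:3  w5:1  w6:1 → peak 9
Best is Job 2@3, peak 9.

9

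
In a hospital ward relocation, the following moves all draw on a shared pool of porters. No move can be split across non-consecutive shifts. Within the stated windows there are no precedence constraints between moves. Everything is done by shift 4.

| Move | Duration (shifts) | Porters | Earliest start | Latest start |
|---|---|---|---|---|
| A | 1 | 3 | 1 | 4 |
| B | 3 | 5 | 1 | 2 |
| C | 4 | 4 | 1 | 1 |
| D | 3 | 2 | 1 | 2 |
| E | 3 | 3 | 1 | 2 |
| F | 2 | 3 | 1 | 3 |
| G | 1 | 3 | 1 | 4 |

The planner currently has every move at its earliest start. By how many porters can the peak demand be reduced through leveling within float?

6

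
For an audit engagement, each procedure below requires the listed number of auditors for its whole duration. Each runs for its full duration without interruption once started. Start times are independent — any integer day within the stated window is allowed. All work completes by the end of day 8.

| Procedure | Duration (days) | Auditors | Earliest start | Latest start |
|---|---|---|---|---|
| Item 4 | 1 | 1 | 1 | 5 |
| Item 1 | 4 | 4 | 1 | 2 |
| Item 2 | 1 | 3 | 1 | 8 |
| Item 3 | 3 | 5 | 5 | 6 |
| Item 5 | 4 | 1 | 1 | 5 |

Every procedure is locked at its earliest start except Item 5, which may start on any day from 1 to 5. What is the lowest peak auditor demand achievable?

8

Item 5@1: d1:9  d2:5  d3:5  d4:5  d5:5  d6:5  d7:5  d8:0 → peak 9
Item 5@2: d1:8  d2:5  d3:5  d4:5  d5:6  d6:5  d7:5  d8:0 → peak 8
Item 5@3: d1:8  d2:4  d3:5  d4:5  d5:6  d6:6  d7:5  d8:0 → peak 8
Item 5@4: d1:8  d2:4  d3:4  d4:5  d5:6  d6:6  d7:6  d8:0 → peak 8
Item 5@5: d1:8  d2:4  d3:4  d4:4  d5:6  d6:6  d7:6  d8:1 → peak 8
Best is Item 5@2, peak 8.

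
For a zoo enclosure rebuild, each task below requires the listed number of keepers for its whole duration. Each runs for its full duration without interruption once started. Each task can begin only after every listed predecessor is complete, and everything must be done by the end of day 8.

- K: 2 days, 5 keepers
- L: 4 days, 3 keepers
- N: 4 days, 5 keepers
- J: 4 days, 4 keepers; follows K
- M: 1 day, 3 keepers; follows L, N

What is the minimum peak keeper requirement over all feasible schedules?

Early-start (K@1, L@1, N@1, J@3, M@5) gives peak 13: d1:13  d2:13  d3:12  d4:12  d5:7  d6:4  d7:0  d8:0.
Shift N→3, J→5, M→7.
Schedule K@1, L@1, N@3, J@5, M@7: d1:8  d2:8  d3:8  d4:8  d5:9  d6:9  d7:7  d8:4 — peak 9.

9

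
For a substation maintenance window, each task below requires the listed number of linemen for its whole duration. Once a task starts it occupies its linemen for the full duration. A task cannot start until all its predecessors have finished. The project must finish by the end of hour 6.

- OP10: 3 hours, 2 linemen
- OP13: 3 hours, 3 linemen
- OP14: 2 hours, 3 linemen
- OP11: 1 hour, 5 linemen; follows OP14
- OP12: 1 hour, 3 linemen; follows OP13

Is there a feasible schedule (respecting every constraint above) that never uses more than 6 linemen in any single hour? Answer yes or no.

yes

Schedule OP10@1, OP13@1, OP14@4, OP11@6, OP12@4: h1:5  h2:5  h3:5  h4:6  h5:3  h6:5 — peak 6 ≤ 6.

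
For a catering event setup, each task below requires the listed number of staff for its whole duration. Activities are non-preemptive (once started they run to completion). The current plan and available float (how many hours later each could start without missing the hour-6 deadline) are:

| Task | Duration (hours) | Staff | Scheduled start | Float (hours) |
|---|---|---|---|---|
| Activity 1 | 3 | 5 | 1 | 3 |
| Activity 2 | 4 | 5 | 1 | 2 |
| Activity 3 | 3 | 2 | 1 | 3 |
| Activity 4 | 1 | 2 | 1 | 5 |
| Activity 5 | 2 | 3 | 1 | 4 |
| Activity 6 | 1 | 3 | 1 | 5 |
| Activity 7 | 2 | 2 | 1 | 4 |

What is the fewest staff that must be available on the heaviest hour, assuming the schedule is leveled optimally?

10

Early-start (Activity 1@1, Activity 2@1, Activity 3@1, Activity 4@1, Activity 5@1, Activity 6@1, Activity 7@1) gives peak 22: h1:22  h2:17  h3:12  h4:5  h5:0  h6:0.
Shift Activity 3→4, Activity 4→4, Activity 5→5, Activity 6→5, Activity 7→5.
Schedule Activity 1@1, Activity 2@1, Activity 3@4, Activity 4@4, Activity 5@5, Activity 6@5, Activity 7@5: h1:10  h2:10  h3:10  h4:9  h5:10  h6:7 — peak 10.
Total staffer-hours = 56 over 6 hours ⇒ peak ≥ ⌈56/6⌉ = 10, so 10 is optimal.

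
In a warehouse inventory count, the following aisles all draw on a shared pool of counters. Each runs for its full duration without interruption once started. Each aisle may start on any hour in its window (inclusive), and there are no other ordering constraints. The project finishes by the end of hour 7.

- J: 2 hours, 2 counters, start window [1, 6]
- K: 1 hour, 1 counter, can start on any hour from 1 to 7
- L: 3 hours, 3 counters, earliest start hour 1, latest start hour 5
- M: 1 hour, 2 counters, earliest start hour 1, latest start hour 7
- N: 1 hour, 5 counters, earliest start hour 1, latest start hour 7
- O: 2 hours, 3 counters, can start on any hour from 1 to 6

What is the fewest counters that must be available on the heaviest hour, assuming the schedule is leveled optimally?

5

Early-start (J@1, K@1, L@1, M@1, N@1, O@1) gives peak 16: h1:16  h2:8  h3:3  h4:0  h5:0  h6:0  h7:0.
Shift L→2, N→5, O→6.
Schedule J@1, K@1, L@2, M@1, N@5, O@6: h1:5  h2:5  h3:3  h4:3  h5:5  h6:3  h7:3 — peak 5.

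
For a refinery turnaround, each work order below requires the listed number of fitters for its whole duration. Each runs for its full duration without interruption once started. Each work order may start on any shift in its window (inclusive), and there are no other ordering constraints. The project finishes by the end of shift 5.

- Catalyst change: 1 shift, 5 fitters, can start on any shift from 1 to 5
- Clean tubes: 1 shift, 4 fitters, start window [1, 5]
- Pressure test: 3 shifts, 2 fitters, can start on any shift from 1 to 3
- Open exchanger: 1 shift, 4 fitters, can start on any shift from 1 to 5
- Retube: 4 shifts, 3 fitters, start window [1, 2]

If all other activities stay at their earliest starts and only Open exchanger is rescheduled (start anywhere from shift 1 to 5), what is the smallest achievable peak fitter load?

14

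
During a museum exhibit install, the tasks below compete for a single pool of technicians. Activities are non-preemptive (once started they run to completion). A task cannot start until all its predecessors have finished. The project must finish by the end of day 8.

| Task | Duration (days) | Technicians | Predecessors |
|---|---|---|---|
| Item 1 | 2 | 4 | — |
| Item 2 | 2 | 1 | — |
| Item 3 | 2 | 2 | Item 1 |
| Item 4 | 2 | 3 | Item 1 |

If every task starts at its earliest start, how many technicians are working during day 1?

5

At early start, day 1 has: Item 1, Item 2.
Demand: 4 + 1 = 5.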